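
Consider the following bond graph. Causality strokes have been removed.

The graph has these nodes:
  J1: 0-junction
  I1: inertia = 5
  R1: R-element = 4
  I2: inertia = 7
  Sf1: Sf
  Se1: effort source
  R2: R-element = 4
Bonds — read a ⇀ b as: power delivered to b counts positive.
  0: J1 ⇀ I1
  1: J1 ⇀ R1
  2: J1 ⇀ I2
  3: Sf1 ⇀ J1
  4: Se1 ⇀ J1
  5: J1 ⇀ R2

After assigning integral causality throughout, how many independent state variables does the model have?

2  (I1, I2 all integral)

b3 stroke→Sf1  (Sf1: flow source, stroke at near end)
b4 stroke→J1  (Se1 fixes effort; stroke away)
b0 stroke→I1  (0-jn J1 has e-setter on 4)
b1 stroke→R1  (J1 effort already set via bond 4)
b2 stroke→I2  (J1 effort already set via bond 4)
b5 stroke→R2  (0-jn J1 has e-setter on 4)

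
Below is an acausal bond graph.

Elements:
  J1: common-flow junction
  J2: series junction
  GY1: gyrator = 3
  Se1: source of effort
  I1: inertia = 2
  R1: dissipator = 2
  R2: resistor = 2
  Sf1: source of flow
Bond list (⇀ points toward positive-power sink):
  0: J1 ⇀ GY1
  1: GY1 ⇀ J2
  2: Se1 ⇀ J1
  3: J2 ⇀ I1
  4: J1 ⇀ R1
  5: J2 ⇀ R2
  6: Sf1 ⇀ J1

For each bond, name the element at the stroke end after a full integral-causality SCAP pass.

#2 stroke at J1  (Se1: effort source, stroke at far end)
#6 stroke at Sf1  (source Sf1 imposes f)
#0 stroke at J1  (1-jn J1 has f-setter on 6)
#4 stroke at J1  (J1: bond 6 brought flow, rest push out)
#1 stroke at J2  (GY1: gyrator matches bond 0)
#3 stroke at I1  (prefer integral on I1)
#5 stroke at J2  (J2 flow already set via bond 3)

#0 |J1
#1 |J2
#2 |J1
#3 |I1
#4 |J1
#5 |J2
#6 |Sf1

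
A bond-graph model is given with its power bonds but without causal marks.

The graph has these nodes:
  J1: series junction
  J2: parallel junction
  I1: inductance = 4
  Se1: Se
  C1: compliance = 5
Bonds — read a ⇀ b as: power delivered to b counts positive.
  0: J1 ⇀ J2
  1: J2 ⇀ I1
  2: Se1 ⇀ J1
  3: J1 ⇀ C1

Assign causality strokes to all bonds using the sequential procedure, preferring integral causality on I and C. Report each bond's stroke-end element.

b2 |J1  (Se1 (Se) sets effort on bond)
b1 |I1  (I1: I, integral causality)
b0 |J2  (only one effort-in slot at J2)
b3 |J1  (J1: bond 0 brought flow, rest push out)

b0 stroke at J2
b1 stroke at I1
b2 stroke at J1
b3 stroke at J1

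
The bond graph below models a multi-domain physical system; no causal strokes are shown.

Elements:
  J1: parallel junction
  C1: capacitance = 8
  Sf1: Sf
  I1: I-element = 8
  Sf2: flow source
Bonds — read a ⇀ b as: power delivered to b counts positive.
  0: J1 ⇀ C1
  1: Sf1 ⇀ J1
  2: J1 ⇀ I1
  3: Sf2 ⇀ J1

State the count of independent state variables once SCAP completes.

bond 1 stroke at Sf1  (source Sf1 imposes f)
bond 3 stroke at Sf2  (source Sf2 imposes f)
bond 0 stroke at J1  (C1 outputs effort q/C1)
bond 2 stroke at I1  (common-e at J1 fixed by 0)

2  (C1, I1 all integral)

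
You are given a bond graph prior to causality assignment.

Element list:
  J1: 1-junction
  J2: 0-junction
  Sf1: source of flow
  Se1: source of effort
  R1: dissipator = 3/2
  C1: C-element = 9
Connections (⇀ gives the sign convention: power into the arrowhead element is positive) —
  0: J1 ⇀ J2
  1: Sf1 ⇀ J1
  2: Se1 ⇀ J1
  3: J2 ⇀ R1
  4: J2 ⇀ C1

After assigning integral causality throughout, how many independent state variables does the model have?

β1 stroke at Sf1  (source Sf1 imposes f)
β2 stroke at J1  (Se1: effort source, stroke at far end)
β0 stroke at J1  (1-jn J1 has f-setter on 1)
β4 stroke at J2  (C1: C, integral causality)
β3 stroke at R1  (common-e at J2 fixed by 4)

1  (C1 all integral)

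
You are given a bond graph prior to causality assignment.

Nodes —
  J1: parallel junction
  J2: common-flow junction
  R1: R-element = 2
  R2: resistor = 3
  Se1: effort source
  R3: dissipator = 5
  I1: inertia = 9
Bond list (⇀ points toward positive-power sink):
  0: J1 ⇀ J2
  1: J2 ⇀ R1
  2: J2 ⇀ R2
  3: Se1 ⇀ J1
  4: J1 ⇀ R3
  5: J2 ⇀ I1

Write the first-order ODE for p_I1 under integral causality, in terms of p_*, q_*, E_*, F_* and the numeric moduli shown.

dp_I1/dt = E_Se1 - 5*p_I1/9

bond 3 stroke at J1  (Se1: effort source, stroke at far end)
bond 0 stroke at J2  (common-e at J1 fixed by 3)
bond 4 stroke at R3  (common-e at J1 fixed by 3)
bond 5 stroke at I1  (prefer integral on I1)
bond 1 stroke at J2  (J2 flow already set via bond 5)
bond 2 stroke at J2  (1-jn J2 has f-setter on 5)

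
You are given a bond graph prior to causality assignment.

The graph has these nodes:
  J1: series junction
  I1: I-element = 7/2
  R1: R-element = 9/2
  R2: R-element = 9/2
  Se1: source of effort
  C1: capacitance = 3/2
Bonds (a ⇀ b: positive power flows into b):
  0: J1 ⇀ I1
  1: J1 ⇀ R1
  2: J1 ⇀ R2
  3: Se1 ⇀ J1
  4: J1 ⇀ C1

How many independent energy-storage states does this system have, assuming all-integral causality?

2  (C1, I1 all integral)

bond 3 |J1  (source Se1 imposes e)
bond 0 |I1  (prefer integral on I1)
bond 1 |J1  (1-jn J1 has f-setter on 0)
bond 2 |J1  (J1: bond 0 brought flow, rest push out)
bond 4 |J1  (J1 flow already set via bond 0)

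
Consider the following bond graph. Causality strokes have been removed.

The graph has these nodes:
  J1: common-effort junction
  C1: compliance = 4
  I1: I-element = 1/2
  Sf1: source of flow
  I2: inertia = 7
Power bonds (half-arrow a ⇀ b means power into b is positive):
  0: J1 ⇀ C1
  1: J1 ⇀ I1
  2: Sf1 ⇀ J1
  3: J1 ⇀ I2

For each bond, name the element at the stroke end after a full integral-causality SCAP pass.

#2 stroke at Sf1  (Sf1 fixes flow; stroke at Sf1)
#0 stroke at J1  (C1: C, integral causality)
#1 stroke at I1  (0-jn J1 has e-setter on 0)
#3 stroke at I2  (J1: bond 0 brought effort, rest push out)

b0 stroke at J1
b1 stroke at I1
b2 stroke at Sf1
b3 stroke at I2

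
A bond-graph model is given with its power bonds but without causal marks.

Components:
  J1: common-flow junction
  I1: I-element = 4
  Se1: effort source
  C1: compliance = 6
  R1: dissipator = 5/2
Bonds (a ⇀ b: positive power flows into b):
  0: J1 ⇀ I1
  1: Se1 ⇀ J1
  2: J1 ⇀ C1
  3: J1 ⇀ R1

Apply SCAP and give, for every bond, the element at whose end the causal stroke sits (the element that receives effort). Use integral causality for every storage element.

b1 →J1  (Se1 (Se) sets effort on bond)
b0 →I1  (I1 outputs flow p/I1)
b2 →J1  (1-jn J1 has f-setter on 0)
b3 →J1  (common-f at J1 fixed by 0)

b0 stroke→I1
b1 stroke→J1
b2 stroke→J1
b3 stroke→J1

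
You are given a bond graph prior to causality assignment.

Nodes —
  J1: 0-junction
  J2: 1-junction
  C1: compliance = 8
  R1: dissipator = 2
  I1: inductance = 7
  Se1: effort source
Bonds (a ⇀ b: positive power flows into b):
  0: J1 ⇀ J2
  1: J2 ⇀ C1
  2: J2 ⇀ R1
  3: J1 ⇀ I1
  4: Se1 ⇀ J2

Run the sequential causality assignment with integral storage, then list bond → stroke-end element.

b4 |J2  (Se1 fixes effort; stroke away)
b1 |J2  (C1 integral (e out))
b3 |I1  (prefer integral on I1)
b0 |J1  (closing 0-jn rule on J1)
b2 |J2  (J2: bond 0 brought flow, rest push out)

#0 →J1
#1 →J2
#2 →J2
#3 →I1
#4 →J2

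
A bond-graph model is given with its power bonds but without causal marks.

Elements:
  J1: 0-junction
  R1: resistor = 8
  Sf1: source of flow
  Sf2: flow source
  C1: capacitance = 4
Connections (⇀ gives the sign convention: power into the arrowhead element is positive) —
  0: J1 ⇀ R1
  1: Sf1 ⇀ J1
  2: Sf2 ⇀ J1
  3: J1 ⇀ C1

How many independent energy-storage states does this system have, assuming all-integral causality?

1  (C1 all integral)

#1 →Sf1  (Sf1 (Sf) sets flow on bond)
#2 →Sf2  (source Sf2 imposes f)
#3 →J1  (C1 outputs effort q/C1)
#0 →R1  (J1: bond 3 brought effort, rest push out)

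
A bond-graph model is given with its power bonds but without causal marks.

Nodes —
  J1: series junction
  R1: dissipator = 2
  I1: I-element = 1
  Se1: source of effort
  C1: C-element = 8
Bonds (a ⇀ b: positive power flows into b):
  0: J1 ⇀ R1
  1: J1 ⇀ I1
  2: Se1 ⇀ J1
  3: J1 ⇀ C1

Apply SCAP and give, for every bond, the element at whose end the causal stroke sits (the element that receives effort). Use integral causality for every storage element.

bond 0 stroke at J1
bond 1 stroke at I1
bond 2 stroke at J1
bond 3 stroke at J1

β2 |J1  (source Se1 imposes e)
β1 |I1  (I1 outputs flow p/I1)
β0 |J1  (1-jn J1 has f-setter on 1)
β3 |J1  (J1 flow already set via bond 1)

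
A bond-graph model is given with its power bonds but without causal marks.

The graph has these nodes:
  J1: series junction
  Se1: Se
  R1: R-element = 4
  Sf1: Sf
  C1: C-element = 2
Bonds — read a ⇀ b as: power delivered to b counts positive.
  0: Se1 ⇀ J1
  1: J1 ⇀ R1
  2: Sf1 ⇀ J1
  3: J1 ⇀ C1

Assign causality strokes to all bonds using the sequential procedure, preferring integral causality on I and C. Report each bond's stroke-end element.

β0 stroke at J1  (source Se1 imposes e)
β2 stroke at Sf1  (source Sf1 imposes f)
β1 stroke at J1  (1-jn J1 has f-setter on 2)
β3 stroke at J1  (J1: bond 2 brought flow, rest push out)

β0 →J1
β1 →J1
β2 →Sf1
β3 →J1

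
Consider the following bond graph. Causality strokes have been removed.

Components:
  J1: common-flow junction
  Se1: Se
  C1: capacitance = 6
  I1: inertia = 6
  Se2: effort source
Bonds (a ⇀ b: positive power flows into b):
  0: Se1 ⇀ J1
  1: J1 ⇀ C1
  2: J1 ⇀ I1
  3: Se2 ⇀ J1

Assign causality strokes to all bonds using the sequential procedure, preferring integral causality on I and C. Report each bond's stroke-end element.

bond 0 stroke at J1  (source Se1 imposes e)
bond 3 stroke at J1  (Se2 (Se) sets effort on bond)
bond 1 stroke at J1  (prefer integral on C1)
bond 2 stroke at I1  (J1 needs exactly one f-in)

#0 stroke at J1
#1 stroke at J1
#2 stroke at I1
#3 stroke at J1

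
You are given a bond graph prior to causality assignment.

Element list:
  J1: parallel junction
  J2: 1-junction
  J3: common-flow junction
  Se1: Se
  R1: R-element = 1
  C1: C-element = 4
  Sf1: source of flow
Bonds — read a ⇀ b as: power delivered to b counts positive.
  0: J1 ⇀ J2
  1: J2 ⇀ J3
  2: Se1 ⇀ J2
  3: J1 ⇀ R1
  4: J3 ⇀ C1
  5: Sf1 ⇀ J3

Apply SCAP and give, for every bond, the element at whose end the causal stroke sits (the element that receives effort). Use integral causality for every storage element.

#2 |J2  (Se1: effort source, stroke at far end)
#5 |Sf1  (source Sf1 imposes f)
#1 |J3  (1-jn J3 has f-setter on 5)
#4 |J3  (J3: bond 5 brought flow, rest push out)
#0 |J2  (1-jn J2 has f-setter on 1)
#3 |J1  (closing 0-jn rule on J1)

b0 stroke at J2
b1 stroke at J3
b2 stroke at J2
b3 stroke at J1
b4 stroke at J3
b5 stroke at Sf1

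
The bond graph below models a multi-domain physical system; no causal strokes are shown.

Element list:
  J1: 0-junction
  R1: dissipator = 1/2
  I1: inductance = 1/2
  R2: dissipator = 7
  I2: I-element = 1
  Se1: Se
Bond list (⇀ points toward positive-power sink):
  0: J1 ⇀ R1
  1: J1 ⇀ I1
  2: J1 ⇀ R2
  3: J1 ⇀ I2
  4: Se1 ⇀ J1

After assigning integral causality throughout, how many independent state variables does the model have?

#4 →J1  (Se1: effort source, stroke at far end)
#0 →R1  (J1 effort already set via bond 4)
#1 →I1  (J1: bond 4 brought effort, rest push out)
#2 →R2  (0-jn J1 has e-setter on 4)
#3 →I2  (0-jn J1 has e-setter on 4)

2  (I1, I2 all integral)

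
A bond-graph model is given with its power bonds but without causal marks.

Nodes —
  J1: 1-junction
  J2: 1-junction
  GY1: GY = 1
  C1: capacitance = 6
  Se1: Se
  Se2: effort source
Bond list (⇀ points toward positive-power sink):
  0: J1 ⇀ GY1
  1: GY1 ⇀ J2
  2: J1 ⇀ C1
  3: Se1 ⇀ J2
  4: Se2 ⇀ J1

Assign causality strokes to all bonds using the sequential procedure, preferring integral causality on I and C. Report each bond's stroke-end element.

bond 0 stroke→GY1
bond 1 stroke→GY1
bond 2 stroke→J1
bond 3 stroke→J2
bond 4 stroke→J1

b3 stroke at J2  (Se1 fixes effort; stroke away)
b4 stroke at J1  (Se2: effort source, stroke at far end)
b1 stroke at GY1  (J2 needs exactly one f-in)
b0 stroke at GY1  (GY GY1: same side as bond 1)
b2 stroke at J1  (common-f at J1 fixed by 0)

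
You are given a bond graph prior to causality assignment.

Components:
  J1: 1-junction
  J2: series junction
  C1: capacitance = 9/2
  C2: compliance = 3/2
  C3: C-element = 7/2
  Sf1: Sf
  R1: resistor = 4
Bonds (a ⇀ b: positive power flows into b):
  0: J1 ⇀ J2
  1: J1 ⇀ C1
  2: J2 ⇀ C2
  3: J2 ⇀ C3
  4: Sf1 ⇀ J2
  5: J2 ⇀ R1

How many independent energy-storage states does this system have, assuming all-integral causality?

b4 →Sf1  (source Sf1 imposes f)
b0 →J2  (common-f at J2 fixed by 4)
b2 →J2  (J2 flow already set via bond 4)
b3 →J2  (J2 flow already set via bond 4)
b5 →J2  (1-jn J2 has f-setter on 4)
b1 →J1  (common-f at J1 fixed by 0)

3  (C1, C2, C3 all integral)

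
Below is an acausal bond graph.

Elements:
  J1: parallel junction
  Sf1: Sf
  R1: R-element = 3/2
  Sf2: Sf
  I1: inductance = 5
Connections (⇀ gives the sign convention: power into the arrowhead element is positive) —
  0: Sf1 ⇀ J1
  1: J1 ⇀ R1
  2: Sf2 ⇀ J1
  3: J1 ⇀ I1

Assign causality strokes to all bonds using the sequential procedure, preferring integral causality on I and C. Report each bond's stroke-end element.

bond 0 →Sf1
bond 1 →J1
bond 2 →Sf2
bond 3 →I1

b0 |Sf1  (Sf1: flow source, stroke at near end)
b2 |Sf2  (Sf2 fixes flow; stroke at Sf2)
b3 |I1  (I1: I, integral causality)
b1 |J1  (closing 0-jn rule on J1)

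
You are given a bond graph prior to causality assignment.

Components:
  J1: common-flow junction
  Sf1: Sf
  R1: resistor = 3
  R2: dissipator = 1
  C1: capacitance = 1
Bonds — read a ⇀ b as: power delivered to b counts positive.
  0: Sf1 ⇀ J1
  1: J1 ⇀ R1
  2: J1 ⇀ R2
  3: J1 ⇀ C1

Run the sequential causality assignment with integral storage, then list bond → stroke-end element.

b0 |Sf1
b1 |J1
b2 |J1
b3 |J1

#0 →Sf1  (source Sf1 imposes f)
#1 →J1  (common-f at J1 fixed by 0)
#2 →J1  (J1: bond 0 brought flow, rest push out)
#3 →J1  (common-f at J1 fixed by 0)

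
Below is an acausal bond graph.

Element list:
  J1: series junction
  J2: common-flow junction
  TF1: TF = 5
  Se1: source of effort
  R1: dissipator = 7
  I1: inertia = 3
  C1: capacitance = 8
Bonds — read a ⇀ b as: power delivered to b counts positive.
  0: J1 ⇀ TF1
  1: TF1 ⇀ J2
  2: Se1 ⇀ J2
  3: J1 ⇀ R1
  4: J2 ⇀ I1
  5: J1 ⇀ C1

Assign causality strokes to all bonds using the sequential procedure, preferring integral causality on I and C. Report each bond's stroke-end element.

β0 stroke at TF1
β1 stroke at J2
β2 stroke at J2
β3 stroke at J1
β4 stroke at I1
β5 stroke at J1

#2 |J2  (Se1: effort source, stroke at far end)
#4 |I1  (prefer integral on I1)
#1 |J2  (J2: bond 4 brought flow, rest push out)
#0 |TF1  (TF1 one-in-one-out from 1)
#3 |J1  (1-jn J1 has f-setter on 0)
#5 |J1  (J1 flow already set via bond 0)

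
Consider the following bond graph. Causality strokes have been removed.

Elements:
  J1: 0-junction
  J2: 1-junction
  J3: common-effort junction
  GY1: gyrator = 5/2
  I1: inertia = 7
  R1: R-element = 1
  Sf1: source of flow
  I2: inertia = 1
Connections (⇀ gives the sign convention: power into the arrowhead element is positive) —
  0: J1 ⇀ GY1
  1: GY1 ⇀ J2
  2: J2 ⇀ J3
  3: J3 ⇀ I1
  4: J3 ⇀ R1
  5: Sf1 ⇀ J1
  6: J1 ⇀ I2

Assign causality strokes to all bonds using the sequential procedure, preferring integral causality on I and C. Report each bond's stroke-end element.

bond 5 stroke at Sf1  (Sf1 fixes flow; stroke at Sf1)
bond 3 stroke at I1  (I1: I, integral causality)
bond 6 stroke at I2  (I2 integral (f out))
bond 0 stroke at J1  (only one effort-in slot at J1)
bond 1 stroke at J2  (GY1: gyrator matches bond 0)
bond 2 stroke at J3  (J2: last free bond brings flow in)
bond 4 stroke at R1  (J3: bond 2 brought effort, rest push out)

b0 stroke at J1
b1 stroke at J2
b2 stroke at J3
b3 stroke at I1
b4 stroke at R1
b5 stroke at Sf1
b6 stroke at I2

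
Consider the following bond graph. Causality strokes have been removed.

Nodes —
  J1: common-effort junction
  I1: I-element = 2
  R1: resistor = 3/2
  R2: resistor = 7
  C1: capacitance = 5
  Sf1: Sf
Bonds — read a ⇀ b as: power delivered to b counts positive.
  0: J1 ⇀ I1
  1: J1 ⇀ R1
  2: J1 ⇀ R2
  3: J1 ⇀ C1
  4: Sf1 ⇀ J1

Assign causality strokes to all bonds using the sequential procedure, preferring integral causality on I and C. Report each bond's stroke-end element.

β0 stroke at I1
β1 stroke at R1
β2 stroke at R2
β3 stroke at J1
β4 stroke at Sf1

bond 4 stroke at Sf1  (Sf1: flow source, stroke at near end)
bond 0 stroke at I1  (I1 integral (f out))
bond 3 stroke at J1  (C1 outputs effort q/C1)
bond 1 stroke at R1  (J1 effort already set via bond 3)
bond 2 stroke at R2  (common-e at J1 fixed by 3)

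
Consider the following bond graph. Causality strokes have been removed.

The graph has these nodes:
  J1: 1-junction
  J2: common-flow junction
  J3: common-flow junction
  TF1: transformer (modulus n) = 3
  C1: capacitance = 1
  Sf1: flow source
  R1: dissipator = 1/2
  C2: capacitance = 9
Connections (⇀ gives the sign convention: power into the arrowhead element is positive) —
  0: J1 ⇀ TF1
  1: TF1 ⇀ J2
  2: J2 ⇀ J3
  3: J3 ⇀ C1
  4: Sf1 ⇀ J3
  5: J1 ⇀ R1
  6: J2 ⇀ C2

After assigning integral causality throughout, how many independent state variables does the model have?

2  (C1, C2 all integral)

bond 4 stroke at Sf1  (Sf1 (Sf) sets flow on bond)
bond 2 stroke at J3  (J3: bond 4 brought flow, rest push out)
bond 3 stroke at J3  (1-jn J3 has f-setter on 4)
bond 1 stroke at J2  (common-f at J2 fixed by 2)
bond 6 stroke at J2  (J2: bond 2 brought flow, rest push out)
bond 0 stroke at TF1  (TF1 one-in-one-out from 1)
bond 5 stroke at J1  (J1: bond 0 brought flow, rest push out)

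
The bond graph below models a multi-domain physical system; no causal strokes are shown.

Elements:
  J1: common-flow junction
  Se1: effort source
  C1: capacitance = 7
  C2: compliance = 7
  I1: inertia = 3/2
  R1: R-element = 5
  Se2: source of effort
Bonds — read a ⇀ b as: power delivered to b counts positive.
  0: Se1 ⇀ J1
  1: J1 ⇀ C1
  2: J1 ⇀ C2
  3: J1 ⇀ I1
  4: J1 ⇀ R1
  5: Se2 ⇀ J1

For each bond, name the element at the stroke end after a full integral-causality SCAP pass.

#0 stroke at J1
#1 stroke at J1
#2 stroke at J1
#3 stroke at I1
#4 stroke at J1
#5 stroke at J1

β0 |J1  (Se1 (Se) sets effort on bond)
β5 |J1  (Se2 fixes effort; stroke away)
β1 |J1  (C1 integral (e out))
β2 |J1  (C2 outputs effort q/C2)
β3 |I1  (I1 integral (f out))
β4 |J1  (common-f at J1 fixed by 3)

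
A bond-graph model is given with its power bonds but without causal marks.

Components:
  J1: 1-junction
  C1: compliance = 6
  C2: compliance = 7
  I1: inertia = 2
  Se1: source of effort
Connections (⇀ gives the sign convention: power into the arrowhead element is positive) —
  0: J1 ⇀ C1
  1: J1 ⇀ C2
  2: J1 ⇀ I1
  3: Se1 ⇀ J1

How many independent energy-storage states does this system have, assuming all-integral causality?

3  (C1, C2, I1 all integral)

bond 3 →J1  (Se1 fixes effort; stroke away)
bond 0 →J1  (prefer integral on C1)
bond 1 →J1  (C2 integral (e out))
bond 2 →I1  (only one flow-in slot at J1)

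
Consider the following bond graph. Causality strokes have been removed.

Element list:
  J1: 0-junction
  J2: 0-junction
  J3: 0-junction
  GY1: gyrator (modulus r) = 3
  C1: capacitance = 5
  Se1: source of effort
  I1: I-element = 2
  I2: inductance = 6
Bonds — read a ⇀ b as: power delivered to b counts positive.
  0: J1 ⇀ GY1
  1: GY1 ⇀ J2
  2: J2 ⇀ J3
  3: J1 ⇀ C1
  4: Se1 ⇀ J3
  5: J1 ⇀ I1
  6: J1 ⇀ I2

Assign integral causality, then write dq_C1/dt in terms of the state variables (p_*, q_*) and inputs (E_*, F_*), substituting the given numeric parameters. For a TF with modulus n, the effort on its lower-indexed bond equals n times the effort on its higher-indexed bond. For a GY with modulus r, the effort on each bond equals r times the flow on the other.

dq_C1/dt = -E_Se1/3 - p_I1/2 - p_I2/6

#4 →J3  (Se1 (Se) sets effort on bond)
#2 →J2  (0-jn J3 has e-setter on 4)
#1 →GY1  (J2 effort already set via bond 2)
#0 →GY1  (GY1: gyrator matches bond 1)
#3 →J1  (C1 outputs effort q/C1)
#5 →I1  (common-e at J1 fixed by 3)
#6 →I2  (common-e at J1 fixed by 3)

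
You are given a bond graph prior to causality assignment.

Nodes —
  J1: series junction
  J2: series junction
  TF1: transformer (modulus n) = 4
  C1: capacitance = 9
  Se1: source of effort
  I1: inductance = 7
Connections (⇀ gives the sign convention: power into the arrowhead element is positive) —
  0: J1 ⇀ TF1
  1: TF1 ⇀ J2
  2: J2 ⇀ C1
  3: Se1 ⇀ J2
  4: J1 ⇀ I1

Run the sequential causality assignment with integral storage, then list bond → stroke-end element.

b0 |J1
b1 |TF1
b2 |J2
b3 |J2
b4 |I1

β3 |J2  (Se1 fixes effort; stroke away)
β2 |J2  (C1: C, integral causality)
β1 |TF1  (J2 needs exactly one f-in)
β0 |J1  (TF1 one-in-one-out from 1)
β4 |I1  (closing 1-jn rule on J1)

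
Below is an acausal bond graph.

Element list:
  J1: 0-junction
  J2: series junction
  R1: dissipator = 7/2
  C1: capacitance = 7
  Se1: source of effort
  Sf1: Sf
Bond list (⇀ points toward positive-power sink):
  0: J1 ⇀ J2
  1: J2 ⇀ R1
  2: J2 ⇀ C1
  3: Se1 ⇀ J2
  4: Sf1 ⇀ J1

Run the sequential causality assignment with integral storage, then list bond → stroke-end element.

bond 0 |J1
bond 1 |J2
bond 2 |J2
bond 3 |J2
bond 4 |Sf1

bond 3 stroke→J2  (Se1 fixes effort; stroke away)
bond 4 stroke→Sf1  (Sf1: flow source, stroke at near end)
bond 0 stroke→J1  (J1: last free bond brings effort in)
bond 1 stroke→J2  (J2 flow already set via bond 0)
bond 2 stroke→J2  (1-jn J2 has f-setter on 0)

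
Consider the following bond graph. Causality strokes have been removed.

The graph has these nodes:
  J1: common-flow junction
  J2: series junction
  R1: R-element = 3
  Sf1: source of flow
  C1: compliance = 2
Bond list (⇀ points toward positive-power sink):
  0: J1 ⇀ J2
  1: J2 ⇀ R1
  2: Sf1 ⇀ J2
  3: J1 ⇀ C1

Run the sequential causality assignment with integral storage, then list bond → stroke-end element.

bond 0 →J2
bond 1 →J2
bond 2 →Sf1
bond 3 →J1

b2 stroke at Sf1  (Sf1: flow source, stroke at near end)
b0 stroke at J2  (J2: bond 2 brought flow, rest push out)
b1 stroke at J2  (common-f at J2 fixed by 2)
b3 stroke at J1  (J1 flow already set via bond 0)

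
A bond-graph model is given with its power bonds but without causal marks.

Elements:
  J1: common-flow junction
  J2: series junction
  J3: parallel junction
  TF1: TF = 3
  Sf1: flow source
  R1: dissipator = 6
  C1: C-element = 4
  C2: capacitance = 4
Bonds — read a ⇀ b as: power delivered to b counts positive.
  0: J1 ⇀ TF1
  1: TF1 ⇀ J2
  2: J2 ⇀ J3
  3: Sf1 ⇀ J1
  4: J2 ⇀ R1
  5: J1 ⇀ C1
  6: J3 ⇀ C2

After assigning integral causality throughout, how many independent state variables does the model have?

2  (C1, C2 all integral)

b3 stroke at Sf1  (Sf1: flow source, stroke at near end)
b0 stroke at J1  (J1: bond 3 brought flow, rest push out)
b5 stroke at J1  (J1: bond 3 brought flow, rest push out)
b1 stroke at TF1  (TF1 one-in-one-out from 0)
b2 stroke at J2  (common-f at J2 fixed by 1)
b4 stroke at J2  (common-f at J2 fixed by 1)
b6 stroke at J3  (J3: last free bond brings effort in)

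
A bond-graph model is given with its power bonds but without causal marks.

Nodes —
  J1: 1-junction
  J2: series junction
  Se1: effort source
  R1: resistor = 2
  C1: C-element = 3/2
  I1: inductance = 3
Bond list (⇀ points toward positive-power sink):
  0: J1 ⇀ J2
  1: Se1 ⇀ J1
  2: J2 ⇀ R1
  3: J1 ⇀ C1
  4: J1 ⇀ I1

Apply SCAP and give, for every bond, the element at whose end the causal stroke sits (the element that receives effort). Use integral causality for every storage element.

β1 →J1  (Se1 fixes effort; stroke away)
β3 →J1  (C1: C, integral causality)
β4 →I1  (I1 outputs flow p/I1)
β0 →J1  (J1: bond 4 brought flow, rest push out)
β2 →J2  (J2 flow already set via bond 0)

β0 stroke→J1
β1 stroke→J1
β2 stroke→J2
β3 stroke→J1
β4 stroke→I1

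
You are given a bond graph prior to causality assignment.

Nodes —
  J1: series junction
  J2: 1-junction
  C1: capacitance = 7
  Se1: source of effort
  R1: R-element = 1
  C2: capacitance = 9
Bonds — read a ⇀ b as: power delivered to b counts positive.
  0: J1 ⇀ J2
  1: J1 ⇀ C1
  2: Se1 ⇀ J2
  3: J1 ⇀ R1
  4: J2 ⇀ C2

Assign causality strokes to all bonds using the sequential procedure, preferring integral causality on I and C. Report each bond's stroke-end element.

#2 stroke at J2  (Se1 (Se) sets effort on bond)
#1 stroke at J1  (prefer integral on C1)
#4 stroke at J2  (prefer integral on C2)
#0 stroke at J1  (J2: last free bond brings flow in)
#3 stroke at R1  (only one flow-in slot at J1)

b0 |J1
b1 |J1
b2 |J2
b3 |R1
b4 |J2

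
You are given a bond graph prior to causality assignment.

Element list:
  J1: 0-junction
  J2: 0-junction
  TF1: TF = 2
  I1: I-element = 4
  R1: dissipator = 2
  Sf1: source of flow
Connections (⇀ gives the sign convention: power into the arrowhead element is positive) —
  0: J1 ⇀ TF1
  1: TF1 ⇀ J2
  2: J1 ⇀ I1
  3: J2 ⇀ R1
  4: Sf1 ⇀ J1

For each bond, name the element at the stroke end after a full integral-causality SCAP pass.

β0 →J1
β1 →TF1
β2 →I1
β3 →J2
β4 →Sf1

bond 4 stroke→Sf1  (source Sf1 imposes f)
bond 2 stroke→I1  (I1 integral (f out))
bond 0 stroke→J1  (only one effort-in slot at J1)
bond 1 stroke→TF1  (TF TF1: opposite of bond 0)
bond 3 stroke→J2  (J2: last free bond brings effort in)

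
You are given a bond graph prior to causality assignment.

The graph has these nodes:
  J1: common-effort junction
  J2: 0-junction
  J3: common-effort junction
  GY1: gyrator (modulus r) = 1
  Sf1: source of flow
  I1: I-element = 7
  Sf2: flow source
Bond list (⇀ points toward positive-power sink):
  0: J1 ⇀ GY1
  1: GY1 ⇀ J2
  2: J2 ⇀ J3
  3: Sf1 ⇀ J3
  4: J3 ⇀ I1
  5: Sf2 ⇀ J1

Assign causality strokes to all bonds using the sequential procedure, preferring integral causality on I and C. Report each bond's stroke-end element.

b0 →J1
b1 →J2
b2 →J3
b3 →Sf1
b4 →I1
b5 →Sf2

#3 →Sf1  (Sf1 (Sf) sets flow on bond)
#5 →Sf2  (Sf2: flow source, stroke at near end)
#0 →J1  (closing 0-jn rule on J1)
#1 →J2  (GY1 both-in/both-out from 0)
#2 →J3  (0-jn J2 has e-setter on 1)
#4 →I1  (J3 effort already set via bond 2)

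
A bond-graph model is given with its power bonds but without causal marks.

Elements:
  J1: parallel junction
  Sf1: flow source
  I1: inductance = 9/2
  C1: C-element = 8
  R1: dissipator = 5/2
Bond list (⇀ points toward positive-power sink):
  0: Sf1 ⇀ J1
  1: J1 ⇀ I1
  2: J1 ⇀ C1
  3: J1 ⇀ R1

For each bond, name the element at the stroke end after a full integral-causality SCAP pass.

#0 |Sf1  (Sf1: flow source, stroke at near end)
#1 |I1  (prefer integral on I1)
#2 |J1  (prefer integral on C1)
#3 |R1  (0-jn J1 has e-setter on 2)

β0 stroke at Sf1
β1 stroke at I1
β2 stroke at J1
β3 stroke at R1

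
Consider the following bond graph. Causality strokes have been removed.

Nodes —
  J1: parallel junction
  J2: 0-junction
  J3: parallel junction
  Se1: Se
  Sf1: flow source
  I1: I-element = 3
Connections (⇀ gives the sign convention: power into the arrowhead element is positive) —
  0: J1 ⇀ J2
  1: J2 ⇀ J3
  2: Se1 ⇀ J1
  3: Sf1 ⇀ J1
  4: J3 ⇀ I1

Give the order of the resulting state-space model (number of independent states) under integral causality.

1  (I1 all integral)

β2 |J1  (Se1 (Se) sets effort on bond)
β3 |Sf1  (Sf1: flow source, stroke at near end)
β0 |J2  (J1: bond 2 brought effort, rest push out)
β1 |J3  (0-jn J2 has e-setter on 0)
β4 |I1  (J3: bond 1 brought effort, rest push out)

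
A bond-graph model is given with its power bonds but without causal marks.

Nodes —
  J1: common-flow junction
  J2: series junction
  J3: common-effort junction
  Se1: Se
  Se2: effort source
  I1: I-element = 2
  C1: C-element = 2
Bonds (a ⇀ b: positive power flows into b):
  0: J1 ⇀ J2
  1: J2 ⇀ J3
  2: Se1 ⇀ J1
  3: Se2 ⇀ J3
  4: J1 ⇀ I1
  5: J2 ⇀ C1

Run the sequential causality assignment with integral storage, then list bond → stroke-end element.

#2 |J1  (Se1 (Se) sets effort on bond)
#3 |J3  (Se2 (Se) sets effort on bond)
#1 |J2  (J3: bond 3 brought effort, rest push out)
#4 |I1  (I1 outputs flow p/I1)
#0 |J1  (J1 flow already set via bond 4)
#5 |J2  (1-jn J2 has f-setter on 0)

bond 0 stroke at J1
bond 1 stroke at J2
bond 2 stroke at J1
bond 3 stroke at J3
bond 4 stroke at I1
bond 5 stroke at J2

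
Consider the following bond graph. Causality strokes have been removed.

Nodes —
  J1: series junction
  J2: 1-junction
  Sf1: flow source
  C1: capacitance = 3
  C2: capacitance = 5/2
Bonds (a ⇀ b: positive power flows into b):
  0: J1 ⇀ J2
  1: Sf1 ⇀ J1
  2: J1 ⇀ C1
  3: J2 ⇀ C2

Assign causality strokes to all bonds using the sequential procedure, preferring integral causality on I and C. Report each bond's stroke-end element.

bond 0 stroke at J1
bond 1 stroke at Sf1
bond 2 stroke at J1
bond 3 stroke at J2

bond 1 stroke at Sf1  (Sf1: flow source, stroke at near end)
bond 0 stroke at J1  (J1: bond 1 brought flow, rest push out)
bond 2 stroke at J1  (common-f at J1 fixed by 1)
bond 3 stroke at J2  (J2: bond 0 brought flow, rest push out)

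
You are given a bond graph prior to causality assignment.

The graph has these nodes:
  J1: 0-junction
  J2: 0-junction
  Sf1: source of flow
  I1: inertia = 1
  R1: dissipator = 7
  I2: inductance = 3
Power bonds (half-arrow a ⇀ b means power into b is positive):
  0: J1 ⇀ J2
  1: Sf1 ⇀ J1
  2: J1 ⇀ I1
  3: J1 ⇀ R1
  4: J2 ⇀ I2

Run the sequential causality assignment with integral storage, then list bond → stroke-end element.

β1 →Sf1  (Sf1 (Sf) sets flow on bond)
β2 →I1  (I1: I, integral causality)
β4 →I2  (I2 outputs flow p/I2)
β0 →J2  (closing 0-jn rule on J2)
β3 →J1  (J1: last free bond brings effort in)

β0 →J2
β1 →Sf1
β2 →I1
β3 →J1
β4 →I2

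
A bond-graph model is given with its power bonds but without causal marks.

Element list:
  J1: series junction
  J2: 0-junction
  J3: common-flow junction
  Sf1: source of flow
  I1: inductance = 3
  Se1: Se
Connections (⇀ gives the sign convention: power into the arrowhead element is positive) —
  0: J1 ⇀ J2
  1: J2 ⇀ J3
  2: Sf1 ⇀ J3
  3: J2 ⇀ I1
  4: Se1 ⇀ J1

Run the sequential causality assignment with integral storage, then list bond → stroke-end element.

#2 stroke→Sf1  (source Sf1 imposes f)
#4 stroke→J1  (Se1 fixes effort; stroke away)
#0 stroke→J2  (only one flow-in slot at J1)
#1 stroke→J3  (J2 effort already set via bond 0)
#3 stroke→I1  (J2 effort already set via bond 0)

β0 →J2
β1 →J3
β2 →Sf1
β3 →I1
β4 →J1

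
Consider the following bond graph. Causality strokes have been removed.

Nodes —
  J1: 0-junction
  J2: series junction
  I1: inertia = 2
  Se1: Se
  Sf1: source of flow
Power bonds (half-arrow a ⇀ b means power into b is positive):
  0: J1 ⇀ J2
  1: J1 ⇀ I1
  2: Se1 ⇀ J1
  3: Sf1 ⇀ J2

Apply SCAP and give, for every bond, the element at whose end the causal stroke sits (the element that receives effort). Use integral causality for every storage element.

#0 stroke→J2
#1 stroke→I1
#2 stroke→J1
#3 stroke→Sf1

b2 →J1  (Se1 fixes effort; stroke away)
b3 →Sf1  (Sf1: flow source, stroke at near end)
b0 →J2  (common-e at J1 fixed by 2)
b1 →I1  (common-e at J1 fixed by 2)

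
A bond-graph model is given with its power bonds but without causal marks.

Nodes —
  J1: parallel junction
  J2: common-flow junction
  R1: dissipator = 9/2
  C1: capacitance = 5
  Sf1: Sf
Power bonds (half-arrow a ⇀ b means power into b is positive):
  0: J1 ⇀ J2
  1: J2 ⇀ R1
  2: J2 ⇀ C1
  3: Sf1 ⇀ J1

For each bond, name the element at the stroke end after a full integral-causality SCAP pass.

b0 stroke→J1
b1 stroke→J2
b2 stroke→J2
b3 stroke→Sf1

#3 stroke→Sf1  (Sf1 fixes flow; stroke at Sf1)
#0 stroke→J1  (only one effort-in slot at J1)
#1 stroke→J2  (J2 flow already set via bond 0)
#2 stroke→J2  (J2 flow already set via bond 0)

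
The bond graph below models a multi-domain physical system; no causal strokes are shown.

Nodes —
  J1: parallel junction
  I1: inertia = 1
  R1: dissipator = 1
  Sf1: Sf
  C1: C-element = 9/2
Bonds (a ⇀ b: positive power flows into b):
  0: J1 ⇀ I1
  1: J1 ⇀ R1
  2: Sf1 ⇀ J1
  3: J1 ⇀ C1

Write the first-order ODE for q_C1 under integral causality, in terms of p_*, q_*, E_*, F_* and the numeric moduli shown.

dq_C1/dt = F_Sf1 - p_I1 - 2*q_C1/9

b2 →Sf1  (Sf1: flow source, stroke at near end)
b0 →I1  (I1: I, integral causality)
b3 →J1  (C1 outputs effort q/C1)
b1 →R1  (common-e at J1 fixed by 3)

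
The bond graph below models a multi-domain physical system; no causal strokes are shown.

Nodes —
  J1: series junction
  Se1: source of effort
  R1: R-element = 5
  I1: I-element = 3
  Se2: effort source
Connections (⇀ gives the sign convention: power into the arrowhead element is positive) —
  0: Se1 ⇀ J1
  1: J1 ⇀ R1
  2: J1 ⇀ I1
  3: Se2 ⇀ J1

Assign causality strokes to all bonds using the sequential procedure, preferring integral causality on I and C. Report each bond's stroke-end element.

#0 stroke at J1
#1 stroke at J1
#2 stroke at I1
#3 stroke at J1

β0 |J1  (Se1 (Se) sets effort on bond)
β3 |J1  (Se2 (Se) sets effort on bond)
β2 |I1  (I1 outputs flow p/I1)
β1 |J1  (J1 flow already set via bond 2)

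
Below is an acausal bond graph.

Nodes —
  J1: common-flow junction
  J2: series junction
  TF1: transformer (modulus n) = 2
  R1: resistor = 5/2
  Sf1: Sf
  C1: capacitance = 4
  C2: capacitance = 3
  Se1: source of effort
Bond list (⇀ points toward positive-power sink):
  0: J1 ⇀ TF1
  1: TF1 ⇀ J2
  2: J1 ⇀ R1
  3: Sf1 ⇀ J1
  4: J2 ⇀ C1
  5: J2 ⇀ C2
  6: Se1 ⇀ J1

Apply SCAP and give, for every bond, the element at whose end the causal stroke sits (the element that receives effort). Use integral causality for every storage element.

bond 0 stroke→J1
bond 1 stroke→TF1
bond 2 stroke→J1
bond 3 stroke→Sf1
bond 4 stroke→J2
bond 5 stroke→J2
bond 6 stroke→J1

bond 3 →Sf1  (source Sf1 imposes f)
bond 6 →J1  (source Se1 imposes e)
bond 0 →J1  (common-f at J1 fixed by 3)
bond 2 →J1  (J1 flow already set via bond 3)
bond 1 →TF1  (TF1: transformer flips bond 0)
bond 4 →J2  (J2 flow already set via bond 1)
bond 5 →J2  (J2: bond 1 brought flow, rest push out)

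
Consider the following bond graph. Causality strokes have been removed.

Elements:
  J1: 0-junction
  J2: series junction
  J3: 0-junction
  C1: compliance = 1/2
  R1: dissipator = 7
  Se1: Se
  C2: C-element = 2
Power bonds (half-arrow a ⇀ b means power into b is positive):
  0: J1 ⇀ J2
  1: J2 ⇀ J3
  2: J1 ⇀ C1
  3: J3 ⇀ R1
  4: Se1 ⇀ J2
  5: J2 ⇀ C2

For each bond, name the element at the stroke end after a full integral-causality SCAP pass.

bond 4 |J2  (Se1: effort source, stroke at far end)
bond 2 |J1  (C1 integral (e out))
bond 0 |J2  (J1: bond 2 brought effort, rest push out)
bond 5 |J2  (C2 outputs effort q/C2)
bond 1 |J3  (closing 1-jn rule on J2)
bond 3 |R1  (common-e at J3 fixed by 1)

#0 →J2
#1 →J3
#2 →J1
#3 →R1
#4 →J2
#5 →J2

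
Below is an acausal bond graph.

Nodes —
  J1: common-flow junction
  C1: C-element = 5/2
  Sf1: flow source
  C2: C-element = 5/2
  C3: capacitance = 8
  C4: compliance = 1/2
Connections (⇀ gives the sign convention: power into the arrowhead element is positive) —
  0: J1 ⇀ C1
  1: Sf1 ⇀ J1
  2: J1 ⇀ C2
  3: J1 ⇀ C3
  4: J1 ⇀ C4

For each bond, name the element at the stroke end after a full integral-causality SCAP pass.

b1 →Sf1  (Sf1 fixes flow; stroke at Sf1)
b0 →J1  (common-f at J1 fixed by 1)
b2 →J1  (common-f at J1 fixed by 1)
b3 →J1  (J1: bond 1 brought flow, rest push out)
b4 →J1  (common-f at J1 fixed by 1)

bond 0 stroke→J1
bond 1 stroke→Sf1
bond 2 stroke→J1
bond 3 stroke→J1
bond 4 stroke→J1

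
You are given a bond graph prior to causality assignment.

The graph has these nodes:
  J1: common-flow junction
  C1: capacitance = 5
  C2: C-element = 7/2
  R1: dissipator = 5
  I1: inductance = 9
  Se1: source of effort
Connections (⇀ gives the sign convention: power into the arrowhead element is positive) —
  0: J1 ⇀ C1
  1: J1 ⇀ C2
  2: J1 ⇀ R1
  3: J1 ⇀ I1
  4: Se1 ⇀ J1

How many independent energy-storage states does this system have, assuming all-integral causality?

#4 |J1  (Se1: effort source, stroke at far end)
#0 |J1  (prefer integral on C1)
#1 |J1  (C2: C, integral causality)
#3 |I1  (I1: I, integral causality)
#2 |J1  (J1 flow already set via bond 3)

3  (C1, C2, I1 all integral)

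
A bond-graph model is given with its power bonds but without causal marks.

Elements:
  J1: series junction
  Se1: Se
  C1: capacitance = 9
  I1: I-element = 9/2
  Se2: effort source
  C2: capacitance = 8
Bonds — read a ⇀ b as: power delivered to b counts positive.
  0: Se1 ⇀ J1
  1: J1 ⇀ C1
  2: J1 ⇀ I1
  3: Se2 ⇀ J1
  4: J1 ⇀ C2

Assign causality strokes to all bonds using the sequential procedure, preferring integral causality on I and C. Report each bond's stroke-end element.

b0 stroke→J1  (Se1 fixes effort; stroke away)
b3 stroke→J1  (Se2 fixes effort; stroke away)
b1 stroke→J1  (C1: C, integral causality)
b2 stroke→I1  (I1 integral (f out))
b4 stroke→J1  (common-f at J1 fixed by 2)

b0 stroke at J1
b1 stroke at J1
b2 stroke at I1
b3 stroke at J1
b4 stroke at J1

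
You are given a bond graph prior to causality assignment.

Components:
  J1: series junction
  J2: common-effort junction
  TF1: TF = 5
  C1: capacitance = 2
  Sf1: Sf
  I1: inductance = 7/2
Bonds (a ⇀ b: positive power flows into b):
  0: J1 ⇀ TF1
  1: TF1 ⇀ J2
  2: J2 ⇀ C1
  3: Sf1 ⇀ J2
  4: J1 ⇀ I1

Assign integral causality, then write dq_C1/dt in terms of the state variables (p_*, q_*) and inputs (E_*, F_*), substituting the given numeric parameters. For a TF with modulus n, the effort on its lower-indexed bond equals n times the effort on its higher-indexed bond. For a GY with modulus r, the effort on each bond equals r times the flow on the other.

bond 3 →Sf1  (Sf1 fixes flow; stroke at Sf1)
bond 2 →J2  (C1 outputs effort q/C1)
bond 1 →TF1  (common-e at J2 fixed by 2)
bond 0 →J1  (through TF1, causality passes straight; one stroke at TF1)
bond 4 →I1  (only one flow-in slot at J1)

dq_C1/dt = F_Sf1 + 10*p_I1/7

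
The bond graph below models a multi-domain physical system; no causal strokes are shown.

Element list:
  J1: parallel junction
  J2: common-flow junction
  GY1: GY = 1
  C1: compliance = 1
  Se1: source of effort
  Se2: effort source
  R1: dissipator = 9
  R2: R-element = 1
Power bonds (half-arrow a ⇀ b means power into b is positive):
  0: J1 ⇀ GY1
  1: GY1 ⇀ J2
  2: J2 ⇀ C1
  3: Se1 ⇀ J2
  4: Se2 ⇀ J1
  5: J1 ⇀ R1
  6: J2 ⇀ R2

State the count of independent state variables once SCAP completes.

b3 stroke at J2  (Se1: effort source, stroke at far end)
b4 stroke at J1  (Se2 (Se) sets effort on bond)
b0 stroke at GY1  (common-e at J1 fixed by 4)
b5 stroke at R1  (J1: bond 4 brought effort, rest push out)
b1 stroke at GY1  (GY1 both-in/both-out from 0)
b2 stroke at J2  (J2 flow already set via bond 1)
b6 stroke at J2  (common-f at J2 fixed by 1)

1  (C1 all integral)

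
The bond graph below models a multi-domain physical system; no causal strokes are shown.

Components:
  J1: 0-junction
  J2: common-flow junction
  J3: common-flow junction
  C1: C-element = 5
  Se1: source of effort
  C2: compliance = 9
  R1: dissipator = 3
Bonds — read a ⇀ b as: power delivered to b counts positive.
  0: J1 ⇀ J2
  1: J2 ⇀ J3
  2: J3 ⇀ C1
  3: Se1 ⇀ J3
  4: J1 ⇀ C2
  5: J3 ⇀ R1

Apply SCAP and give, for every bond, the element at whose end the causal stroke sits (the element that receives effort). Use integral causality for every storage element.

b0 |J2
b1 |J3
b2 |J3
b3 |J3
b4 |J1
b5 |R1

β3 →J3  (Se1: effort source, stroke at far end)
β2 →J3  (prefer integral on C1)
β4 →J1  (C2 integral (e out))
β0 →J2  (0-jn J1 has e-setter on 4)
β1 →J3  (J2 needs exactly one f-in)
β5 →R1  (J3 needs exactly one f-in)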